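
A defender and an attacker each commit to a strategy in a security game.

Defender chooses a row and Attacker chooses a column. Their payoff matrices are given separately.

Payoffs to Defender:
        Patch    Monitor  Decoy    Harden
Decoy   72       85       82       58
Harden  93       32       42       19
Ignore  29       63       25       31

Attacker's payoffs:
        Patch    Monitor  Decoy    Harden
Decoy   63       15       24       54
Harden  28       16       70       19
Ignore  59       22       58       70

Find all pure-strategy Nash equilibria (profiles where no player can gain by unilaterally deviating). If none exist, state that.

No pure-strategy Nash equilibrium.

(Decoy, Patch): Defender can switch to Harden (72 → 93). Not NE.
(Decoy, Monitor): Attacker can switch to Patch (15 → 63). Not NE.
(Decoy, Decoy): Attacker can switch to Patch (24 → 63). Not NE.
(Decoy, Harden): Attacker can switch to Patch (54 → 63). Not NE.
(Harden, Patch): Attacker can switch to Decoy (28 → 70). Not NE.
(Harden, Monitor): Defender can switch to Decoy (32 → 85). Not NE.
(Harden, Decoy): Defender can switch to Decoy (42 → 82). Not NE.
(Harden, Harden): Defender can switch to Decoy (19 → 58). Not NE.
(The remaining 4 profiles each have a profitable deviation by the same check.)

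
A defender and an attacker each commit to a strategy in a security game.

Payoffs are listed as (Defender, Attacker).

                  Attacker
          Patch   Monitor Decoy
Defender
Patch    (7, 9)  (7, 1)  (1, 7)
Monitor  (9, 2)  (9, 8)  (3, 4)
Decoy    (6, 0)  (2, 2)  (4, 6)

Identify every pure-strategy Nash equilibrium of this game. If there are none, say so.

Pure-strategy Nash equilibria: (Monitor, Monitor) and (Decoy, Decoy)

(Patch, Patch): Defender can switch to Monitor (7 → 9). Not NE.
(Patch, Monitor): Defender can switch to Monitor (7 → 9). Not NE.
(Patch, Decoy): Defender can switch to Monitor (1 → 3). Not NE.
(Monitor, Patch): Attacker can switch to Monitor (2 → 8). Not NE.
(Monitor, Monitor): Defender gets 9, best alternative 7; Attacker gets 8, best alternative 4. No profitable deviation — NE.
(Monitor, Decoy): Defender can switch to Decoy (3 → 4). Not NE.
(Decoy, Patch): Defender can switch to Patch (6 → 7). Not NE.
(Decoy, Monitor): Defender can switch to Patch (2 → 7). Not NE.
(Decoy, Decoy): Defender gets 4, best alternative 3; Attacker gets 6, best alternative 2. No profitable deviation — NE.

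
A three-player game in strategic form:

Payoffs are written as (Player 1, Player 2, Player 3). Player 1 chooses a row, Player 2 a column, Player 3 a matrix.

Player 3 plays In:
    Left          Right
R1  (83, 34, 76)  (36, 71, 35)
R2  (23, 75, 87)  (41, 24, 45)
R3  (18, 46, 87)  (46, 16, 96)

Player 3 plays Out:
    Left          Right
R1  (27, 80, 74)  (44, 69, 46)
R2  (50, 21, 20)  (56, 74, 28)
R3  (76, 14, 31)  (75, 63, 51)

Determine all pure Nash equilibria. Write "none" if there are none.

No pure-strategy Nash equilibrium.

Player 1 against (Left, In): payoffs 83, 23, 18 → best response R1.
Player 1 against (Left, Out): payoffs 27, 50, 76 → best response R3.
Player 1 against (Right, In): payoffs 36, 41, 46 → best response R3.
Player 1 against (Right, Out): payoffs 44, 56, 75 → best response R3.
Player 2 against (R1, In): payoffs 34, 71 → best response Right.
Player 2 against (R1, Out): payoffs 80, 69 → best response Left.
Player 2 against (R2, In): payoffs 75, 24 → best response Left.
Player 2 against (R2, Out): payoffs 21, 74 → best response Right.
Player 2 against (R3, In): payoffs 46, 16 → best response Left.
Player 2 against (R3, Out): payoffs 14, 63 → best response Right.
Player 3 against (R1, Left): payoffs 76, 74 → best response In.
Player 3 against (R1, Right): payoffs 35, 46 → best response Out.
Player 3 against (R2, Left): payoffs 87, 20 → best response In.
Player 3 against (R2, Right): payoffs 45, 28 → best response In.
Player 3 against (R3, Left): payoffs 87, 31 → best response In.
Player 3 against (R3, Right): payoffs 96, 51 → best response In.
No profile is a mutual best response for all players.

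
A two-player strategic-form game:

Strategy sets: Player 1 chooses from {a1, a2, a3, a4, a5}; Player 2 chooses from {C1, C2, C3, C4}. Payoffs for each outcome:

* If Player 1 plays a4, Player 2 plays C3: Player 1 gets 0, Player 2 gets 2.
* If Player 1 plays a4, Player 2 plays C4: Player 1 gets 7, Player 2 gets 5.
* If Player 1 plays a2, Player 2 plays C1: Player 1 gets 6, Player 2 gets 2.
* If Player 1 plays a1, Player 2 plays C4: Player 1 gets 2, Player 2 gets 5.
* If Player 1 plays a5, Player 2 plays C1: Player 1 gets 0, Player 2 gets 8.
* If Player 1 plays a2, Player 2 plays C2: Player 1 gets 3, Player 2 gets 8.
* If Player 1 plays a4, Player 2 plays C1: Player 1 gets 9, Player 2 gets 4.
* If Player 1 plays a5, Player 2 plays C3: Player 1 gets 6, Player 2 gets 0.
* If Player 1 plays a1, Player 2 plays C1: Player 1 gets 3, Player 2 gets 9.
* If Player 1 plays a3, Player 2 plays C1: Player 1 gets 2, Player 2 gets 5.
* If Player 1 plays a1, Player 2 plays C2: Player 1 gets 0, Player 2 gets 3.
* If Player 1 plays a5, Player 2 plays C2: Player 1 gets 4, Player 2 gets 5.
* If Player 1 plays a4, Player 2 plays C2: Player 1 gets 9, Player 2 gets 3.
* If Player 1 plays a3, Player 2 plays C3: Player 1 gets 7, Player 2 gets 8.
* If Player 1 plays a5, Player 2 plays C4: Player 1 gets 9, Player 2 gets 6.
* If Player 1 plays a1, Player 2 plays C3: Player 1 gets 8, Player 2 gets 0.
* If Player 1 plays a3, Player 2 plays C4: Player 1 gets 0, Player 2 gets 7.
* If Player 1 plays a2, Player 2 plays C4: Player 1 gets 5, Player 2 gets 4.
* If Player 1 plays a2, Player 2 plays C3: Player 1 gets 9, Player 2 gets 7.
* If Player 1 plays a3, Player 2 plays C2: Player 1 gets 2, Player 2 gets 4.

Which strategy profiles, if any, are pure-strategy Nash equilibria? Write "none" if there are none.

Player 1 against C1: payoffs 3, 6, 2, 9, 0 → best response a4.
Player 1 against C2: payoffs 0, 3, 2, 9, 4 → best response a4.
Player 1 against C3: payoffs 8, 9, 7, 0, 6 → best response a2.
Player 1 against C4: payoffs 2, 5, 0, 7, 9 → best response a5.
Player 2 against a1: payoffs 9, 3, 0, 5 → best response C1.
Player 2 against a2: payoffs 2, 8, 7, 4 → best response C2.
Player 2 against a3: payoffs 5, 4, 8, 7 → best response C3.
Player 2 against a4: payoffs 4, 3, 2, 5 → best response C4.
Player 2 against a5: payoffs 8, 5, 0, 6 → best response C1.
No profile is a mutual best response for all players.

There is no pure-strategy Nash equilibrium.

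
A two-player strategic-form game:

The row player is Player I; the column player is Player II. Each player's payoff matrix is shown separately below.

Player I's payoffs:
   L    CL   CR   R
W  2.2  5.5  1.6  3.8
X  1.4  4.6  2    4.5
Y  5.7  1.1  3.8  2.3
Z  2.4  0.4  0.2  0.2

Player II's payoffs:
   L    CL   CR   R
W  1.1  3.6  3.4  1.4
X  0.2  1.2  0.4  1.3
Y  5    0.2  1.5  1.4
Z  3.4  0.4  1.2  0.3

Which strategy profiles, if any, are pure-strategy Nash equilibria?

Pure-strategy Nash equilibria: (W, CL); (X, R); (Y, L)

Check each profile: it is a Nash equilibrium iff no player can strictly gain by switching unilaterally.
(W, L): Player I can switch to Y (2.2 → 5.7). Not NE.
(W, CL): Player I gets 5.5, best alternative 4.6; Player II gets 3.6, best alternative 3.4. No profitable deviation — NE.
(W, CR): Player I can switch to X (1.6 → 2). Not NE.
(W, R): Player I can switch to X (3.8 → 4.5). Not NE.
(X, L): Player I can switch to W (1.4 → 2.2). Not NE.
(X, CL): Player I can switch to W (4.6 → 5.5). Not NE.
(X, CR): Player I can switch to Y (2 → 3.8). Not NE.
(X, R): Player I gets 4.5, best alternative 3.8; Player II gets 1.3, best alternative 1.2. No profitable deviation — NE.
(Y, L): Player I gets 5.7, best alternative 2.4; Player II gets 5, best alternative 1.5. No profitable deviation — NE.
(Y, CL): Player I can switch to W (1.1 → 5.5). Not NE.
(Y, CR): Player II can switch to L (1.5 → 5). Not NE.
(Y, R): Player I can switch to W (2.3 → 3.8). Not NE.
(Z, L): Player I can switch to Y (2.4 → 5.7). Not NE.
(The remaining 3 profiles each have a profitable deviation by the same check.)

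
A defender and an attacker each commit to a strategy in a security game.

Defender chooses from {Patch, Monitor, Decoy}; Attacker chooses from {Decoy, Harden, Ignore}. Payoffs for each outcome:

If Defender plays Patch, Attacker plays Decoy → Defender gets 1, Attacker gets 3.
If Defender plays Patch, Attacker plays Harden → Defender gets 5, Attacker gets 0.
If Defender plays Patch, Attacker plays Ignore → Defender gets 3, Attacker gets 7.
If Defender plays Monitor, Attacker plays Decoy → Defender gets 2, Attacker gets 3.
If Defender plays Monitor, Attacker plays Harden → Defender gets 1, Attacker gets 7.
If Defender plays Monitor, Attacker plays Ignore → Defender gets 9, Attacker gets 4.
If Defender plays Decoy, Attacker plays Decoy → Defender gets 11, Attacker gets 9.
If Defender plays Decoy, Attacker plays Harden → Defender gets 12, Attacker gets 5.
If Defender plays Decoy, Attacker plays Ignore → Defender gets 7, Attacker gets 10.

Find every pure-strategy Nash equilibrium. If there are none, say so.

Check each profile: it is a Nash equilibrium iff no player can strictly gain by switching unilaterally.
(Patch, Decoy): Defender can switch to Monitor (1 → 2). Not NE.
(Patch, Harden): Defender can switch to Decoy (5 → 12). Not NE.
(Patch, Ignore): Defender can switch to Monitor (3 → 9). Not NE.
(Monitor, Decoy): Defender can switch to Decoy (2 → 11). Not NE.
(Monitor, Harden): Defender can switch to Patch (1 → 5). Not NE.
(Monitor, Ignore): Attacker can switch to Harden (4 → 7). Not NE.
(Decoy, Decoy): Attacker can switch to Ignore (9 → 10). Not NE.
(Decoy, Harden): Attacker can switch to Decoy (5 → 9). Not NE.
(Decoy, Ignore): Defender can switch to Monitor (7 → 9). Not NE.

No pure-strategy Nash equilibrium.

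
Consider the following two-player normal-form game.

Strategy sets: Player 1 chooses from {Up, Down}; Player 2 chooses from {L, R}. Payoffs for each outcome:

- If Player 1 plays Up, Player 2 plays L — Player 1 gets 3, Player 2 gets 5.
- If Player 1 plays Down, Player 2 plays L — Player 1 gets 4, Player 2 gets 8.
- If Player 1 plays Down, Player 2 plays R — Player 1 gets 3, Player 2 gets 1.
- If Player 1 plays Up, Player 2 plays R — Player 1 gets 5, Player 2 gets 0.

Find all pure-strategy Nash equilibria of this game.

Mark each player's best response to every combination of opponents' strategies; a profile where every player is best-responding is a pure Nash equilibrium.
Player 1 against L: payoffs 3, 4 → best response Down.
Player 1 against R: payoffs 5, 3 → best response Up.
Player 2 against Up: payoffs 5, 0 → best response L.
Player 2 against Down: payoffs 8, 1 → best response L.
Mutual best responses: (Down, L).

The unique pure-strategy Nash equilibrium is (Down, L).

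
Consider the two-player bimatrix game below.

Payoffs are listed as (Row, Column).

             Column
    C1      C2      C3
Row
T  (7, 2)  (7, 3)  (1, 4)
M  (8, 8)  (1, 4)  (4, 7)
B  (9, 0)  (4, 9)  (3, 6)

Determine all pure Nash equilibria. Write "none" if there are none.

No pure-strategy Nash equilibrium.

(T, C1): Row can switch to M (7 → 8). Not NE.
(T, C2): Column can switch to C3 (3 → 4). Not NE.
(T, C3): Row can switch to M (1 → 4). Not NE.
(M, C1): Row can switch to B (8 → 9). Not NE.
(M, C2): Row can switch to T (1 → 7). Not NE.
(M, C3): Column can switch to C1 (7 → 8). Not NE.
(B, C1): Column can switch to C2 (0 → 9). Not NE.
(B, C2): Row can switch to T (4 → 7). Not NE.
(B, C3): Row can switch to M (3 → 4). Not NE.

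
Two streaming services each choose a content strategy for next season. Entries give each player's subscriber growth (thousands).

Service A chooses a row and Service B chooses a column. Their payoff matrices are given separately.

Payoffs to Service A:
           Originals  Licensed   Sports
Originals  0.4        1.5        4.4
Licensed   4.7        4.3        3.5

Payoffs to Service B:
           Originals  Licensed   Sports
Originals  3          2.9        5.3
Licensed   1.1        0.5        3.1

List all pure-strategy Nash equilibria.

The unique pure-strategy Nash equilibrium is (Originals, Sports).

(Originals, Originals): Service A can switch to Licensed (0.4 → 4.7). Not NE.
(Originals, Licensed): Service A can switch to Licensed (1.5 → 4.3). Not NE.
(Originals, Sports): Service A gets 4.4, best alternative 3.5; Service B gets 5.3, best alternative 3. No profitable deviation — NE.
(Licensed, Originals): Service B can switch to Sports (1.1 → 3.1). Not NE.
(Licensed, Licensed): Service B can switch to Originals (0.5 → 1.1). Not NE.
(Licensed, Sports): Service A can switch to Originals (3.5 → 4.4). Not NE.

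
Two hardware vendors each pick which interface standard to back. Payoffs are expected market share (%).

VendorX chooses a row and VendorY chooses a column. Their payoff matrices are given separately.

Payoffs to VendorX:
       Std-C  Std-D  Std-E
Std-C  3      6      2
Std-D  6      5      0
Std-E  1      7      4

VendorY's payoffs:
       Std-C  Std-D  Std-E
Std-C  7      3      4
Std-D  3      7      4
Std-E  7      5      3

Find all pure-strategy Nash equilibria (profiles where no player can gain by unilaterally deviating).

VendorX against Std-C: payoffs 3, 6, 1 → best response Std-D.
VendorX against Std-D: payoffs 6, 5, 7 → best response Std-E.
VendorX against Std-E: payoffs 2, 0, 4 → best response Std-E.
VendorY against Std-C: payoffs 7, 3, 4 → best response Std-C.
VendorY against Std-D: payoffs 3, 7, 4 → best response Std-D.
VendorY against Std-E: payoffs 7, 5, 3 → best response Std-C.
No profile is a mutual best response for all players.

There is no pure-strategy Nash equilibrium.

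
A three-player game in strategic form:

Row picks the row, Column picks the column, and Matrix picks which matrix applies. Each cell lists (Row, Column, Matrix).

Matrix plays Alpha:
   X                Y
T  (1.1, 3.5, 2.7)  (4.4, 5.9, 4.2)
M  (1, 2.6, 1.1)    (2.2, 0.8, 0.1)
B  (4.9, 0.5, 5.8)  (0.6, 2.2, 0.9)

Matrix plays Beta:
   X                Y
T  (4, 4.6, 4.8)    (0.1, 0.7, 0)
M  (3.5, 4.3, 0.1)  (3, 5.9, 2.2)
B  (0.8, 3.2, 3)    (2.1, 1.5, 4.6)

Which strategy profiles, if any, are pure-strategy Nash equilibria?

Check each profile: it is a Nash equilibrium iff no player can strictly gain by switching unilaterally.
(T, X, Alpha): Row can switch to B (1.1 → 4.9). Not NE.
(T, X, Beta): Row gets 4, best alternative 3.5; Column gets 4.6, best alternative 0.7; Matrix gets 4.8, best alternative 2.7. No profitable deviation — NE.
(T, Y, Alpha): Row gets 4.4, best alternative 2.2; Column gets 5.9, best alternative 3.5; Matrix gets 4.2, best alternative 0. No profitable deviation — NE.
(T, Y, Beta): Row can switch to M (0.1 → 3). Not NE.
(M, X, Alpha): Row can switch to T (1 → 1.1). Not NE.
(M, X, Beta): Row can switch to T (3.5 → 4). Not NE.
(M, Y, Alpha): Row can switch to T (2.2 → 4.4). Not NE.
(M, Y, Beta): Row gets 3, best alternative 2.1; Column gets 5.9, best alternative 4.3; Matrix gets 2.2, best alternative 0.1. No profitable deviation — NE.
(B, X, Alpha): Column can switch to Y (0.5 → 2.2). Not NE.
(B, X, Beta): Row can switch to T (0.8 → 4). Not NE.
(B, Y, Alpha): Row can switch to T (0.6 → 4.4). Not NE.
(The remaining 1 profile has a profitable deviation by the same check.)

The pure Nash equilibria are (T, X, Beta) and (T, Y, Alpha) and (M, Y, Beta).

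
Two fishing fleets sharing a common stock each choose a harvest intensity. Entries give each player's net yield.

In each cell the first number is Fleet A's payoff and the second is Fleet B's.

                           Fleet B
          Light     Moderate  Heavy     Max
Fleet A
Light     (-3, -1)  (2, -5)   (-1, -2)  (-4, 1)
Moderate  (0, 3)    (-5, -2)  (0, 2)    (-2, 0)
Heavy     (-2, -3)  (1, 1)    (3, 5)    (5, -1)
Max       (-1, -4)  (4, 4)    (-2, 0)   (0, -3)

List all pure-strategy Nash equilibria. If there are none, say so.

Fleet A against Light: payoffs -3, 0, -2, -1 → best response Moderate.
Fleet A against Moderate: payoffs 2, -5, 1, 4 → best response Max.
Fleet A against Heavy: payoffs -1, 0, 3, -2 → best response Heavy.
Fleet A against Max: payoffs -4, -2, 5, 0 → best response Heavy.
Fleet B against Light: payoffs -1, -5, -2, 1 → best response Max.
Fleet B against Moderate: payoffs 3, -2, 2, 0 → best response Light.
Fleet B against Heavy: payoffs -3, 1, 5, -1 → best response Heavy.
Fleet B against Max: payoffs -4, 4, 0, -3 → best response Moderate.
Mutual best responses: (Moderate, Light); (Heavy, Heavy); (Max, Moderate).

The pure Nash equilibria are (Moderate, Light) and (Heavy, Heavy) and (Max, Moderate).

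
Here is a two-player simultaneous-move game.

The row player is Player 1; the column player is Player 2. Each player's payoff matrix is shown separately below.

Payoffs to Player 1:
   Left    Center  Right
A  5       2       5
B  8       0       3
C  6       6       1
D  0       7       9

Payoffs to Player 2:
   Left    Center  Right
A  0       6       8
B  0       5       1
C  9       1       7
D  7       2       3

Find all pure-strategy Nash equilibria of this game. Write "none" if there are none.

none

Mark each player's best response to every combination of opponents' strategies; a profile where every player is best-responding is a pure Nash equilibrium.
Player 1 against Left: payoffs 5, 8, 6, 0 → best response B.
Player 1 against Center: payoffs 2, 0, 6, 7 → best response D.
Player 1 against Right: payoffs 5, 3, 1, 9 → best response D.
Player 2 against A: payoffs 0, 6, 8 → best response Right.
Player 2 against B: payoffs 0, 5, 1 → best response Center.
Player 2 against C: payoffs 9, 1, 7 → best response Left.
Player 2 against D: payoffs 7, 2, 3 → best response Left.
No profile is a mutual best response for all players.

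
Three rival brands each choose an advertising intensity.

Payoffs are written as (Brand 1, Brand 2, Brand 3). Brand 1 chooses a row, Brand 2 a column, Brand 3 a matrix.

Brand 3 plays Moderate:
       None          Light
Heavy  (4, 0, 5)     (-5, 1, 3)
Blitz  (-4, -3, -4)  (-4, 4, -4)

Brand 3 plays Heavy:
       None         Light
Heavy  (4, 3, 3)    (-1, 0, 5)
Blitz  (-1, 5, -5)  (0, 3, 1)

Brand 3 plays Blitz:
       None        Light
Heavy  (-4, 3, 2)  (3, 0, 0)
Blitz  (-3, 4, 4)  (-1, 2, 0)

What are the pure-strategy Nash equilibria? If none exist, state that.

(Heavy, None, Moderate): Brand 2 can switch to Light (0 → 1). Not NE.
(Heavy, None, Heavy): Brand 3 can switch to Moderate (3 → 5). Not NE.
(Heavy, None, Blitz): Brand 1 can switch to Blitz (-4 → -3). Not NE.
(Heavy, Light, Moderate): Brand 1 can switch to Blitz (-5 → -4). Not NE.
(Heavy, Light, Heavy): Brand 1 can switch to Blitz (-1 → 0). Not NE.
(Heavy, Light, Blitz): Brand 2 can switch to None (0 → 3). Not NE.
(Blitz, None, Blitz): Brand 1 gets -3, best alternative -4; Brand 2 gets 4, best alternative 2; Brand 3 gets 4, best alternative -4. No profitable deviation — NE.
(The remaining 5 profiles each have a profitable deviation by the same check.)

Pure NE: (Blitz, None, Blitz)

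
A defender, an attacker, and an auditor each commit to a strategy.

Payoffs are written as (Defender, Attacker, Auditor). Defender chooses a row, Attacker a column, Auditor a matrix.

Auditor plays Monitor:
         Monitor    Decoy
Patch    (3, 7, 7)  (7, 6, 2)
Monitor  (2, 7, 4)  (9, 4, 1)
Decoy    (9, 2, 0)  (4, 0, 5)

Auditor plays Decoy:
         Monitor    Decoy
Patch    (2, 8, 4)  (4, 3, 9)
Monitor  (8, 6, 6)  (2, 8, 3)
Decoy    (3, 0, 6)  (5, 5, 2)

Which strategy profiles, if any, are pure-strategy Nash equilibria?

For each player, find the best response to each opponent profile; mutual best responses are the pure NE.
Defender against (Monitor, Monitor): payoffs 3, 2, 9 → best response Decoy.
Defender against (Monitor, Decoy): payoffs 2, 8, 3 → best response Monitor.
Defender against (Decoy, Monitor): payoffs 7, 9, 4 → best response Monitor.
Defender against (Decoy, Decoy): payoffs 4, 2, 5 → best response Decoy.
Attacker against (Patch, Monitor): payoffs 7, 6 → best response Monitor.
Attacker against (Patch, Decoy): payoffs 8, 3 → best response Monitor.
Attacker against (Monitor, Monitor): payoffs 7, 4 → best response Monitor.
Attacker against (Monitor, Decoy): payoffs 6, 8 → best response Decoy.
Attacker against (Decoy, Monitor): payoffs 2, 0 → best response Monitor.
Attacker against (Decoy, Decoy): payoffs 0, 5 → best response Decoy.
Auditor against (Patch, Monitor): payoffs 7, 4 → best response Monitor.
Auditor against (Patch, Decoy): payoffs 2, 9 → best response Decoy.
Auditor against (Monitor, Monitor): payoffs 4, 6 → best response Decoy.
Auditor against (Monitor, Decoy): payoffs 1, 3 → best response Decoy.
Auditor against (Decoy, Monitor): payoffs 0, 6 → best response Decoy.
Auditor against (Decoy, Decoy): payoffs 5, 2 → best response Monitor.
No profile is a mutual best response for all players.

This game has no pure Nash equilibrium.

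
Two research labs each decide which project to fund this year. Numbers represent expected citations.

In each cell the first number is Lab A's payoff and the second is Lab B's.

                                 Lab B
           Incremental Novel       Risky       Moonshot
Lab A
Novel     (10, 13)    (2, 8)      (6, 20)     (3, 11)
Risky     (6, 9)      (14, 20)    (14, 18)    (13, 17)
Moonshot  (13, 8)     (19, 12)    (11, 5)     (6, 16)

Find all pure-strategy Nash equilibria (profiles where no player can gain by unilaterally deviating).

There is no pure-strategy Nash equilibrium.

(Novel, Incremental): Lab A can switch to Moonshot (10 → 13). Not NE.
(Novel, Novel): Lab A can switch to Risky (2 → 14). Not NE.
(Novel, Risky): Lab A can switch to Risky (6 → 14). Not NE.
(Novel, Moonshot): Lab A can switch to Risky (3 → 13). Not NE.
(Risky, Incremental): Lab A can switch to Novel (6 → 10). Not NE.
(Risky, Novel): Lab A can switch to Moonshot (14 → 19). Not NE.
(Risky, Risky): Lab B can switch to Novel (18 → 20). Not NE.
(Risky, Moonshot): Lab B can switch to Novel (17 → 20). Not NE.
(Moonshot, Incremental): Lab B can switch to Novel (8 → 12). Not NE.
(Moonshot, Novel): Lab B can switch to Moonshot (12 → 16). Not NE.
(Moonshot, Risky): Lab A can switch to Risky (11 → 14). Not NE.
(Moonshot, Moonshot): Lab A can switch to Risky (6 → 13). Not NE.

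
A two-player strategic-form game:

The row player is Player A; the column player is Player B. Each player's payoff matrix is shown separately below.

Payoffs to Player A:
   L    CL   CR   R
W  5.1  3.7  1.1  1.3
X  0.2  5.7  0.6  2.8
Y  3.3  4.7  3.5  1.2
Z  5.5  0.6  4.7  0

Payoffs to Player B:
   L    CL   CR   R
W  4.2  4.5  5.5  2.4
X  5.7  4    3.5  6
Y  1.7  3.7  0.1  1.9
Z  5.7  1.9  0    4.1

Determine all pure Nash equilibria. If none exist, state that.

(W, L): Player A can switch to Z (5.1 → 5.5). Not NE.
(W, CL): Player A can switch to X (3.7 → 5.7). Not NE.
(W, CR): Player A can switch to Y (1.1 → 3.5). Not NE.
(W, R): Player A can switch to X (1.3 → 2.8). Not NE.
(X, L): Player A can switch to W (0.2 → 5.1). Not NE.
(X, CL): Player B can switch to L (4 → 5.7). Not NE.
(X, CR): Player A can switch to W (0.6 → 1.1). Not NE.
(X, R): Player A gets 2.8, best alternative 1.3; Player B gets 6, best alternative 5.7. No profitable deviation — NE.
(Y, L): Player A can switch to W (3.3 → 5.1). Not NE.
(Y, CL): Player A can switch to X (4.7 → 5.7). Not NE.
(Y, CR): Player A can switch to Z (3.5 → 4.7). Not NE.
(Z, L): Player A gets 5.5, best alternative 5.1; Player B gets 5.7, best alternative 4.1. No profitable deviation — NE.
(The remaining 4 profiles each have a profitable deviation by the same check.)

Pure-strategy Nash equilibria: (X, R) and (Z, L)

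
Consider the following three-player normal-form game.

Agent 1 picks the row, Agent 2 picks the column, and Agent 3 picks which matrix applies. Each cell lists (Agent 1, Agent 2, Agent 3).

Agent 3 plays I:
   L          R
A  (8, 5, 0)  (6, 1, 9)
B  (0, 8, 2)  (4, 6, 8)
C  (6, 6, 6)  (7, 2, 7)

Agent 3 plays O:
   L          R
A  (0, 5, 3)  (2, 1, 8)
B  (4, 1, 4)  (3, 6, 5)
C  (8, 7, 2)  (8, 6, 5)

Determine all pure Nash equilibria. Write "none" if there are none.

No pure-strategy Nash equilibrium.

(A, L, I): Agent 3 can switch to O (0 → 3). Not NE.
(A, L, O): Agent 1 can switch to B (0 → 4). Not NE.
(A, R, I): Agent 1 can switch to C (6 → 7). Not NE.
(A, R, O): Agent 1 can switch to B (2 → 3). Not NE.
(B, L, I): Agent 1 can switch to A (0 → 8). Not NE.
(B, L, O): Agent 1 can switch to C (4 → 8). Not NE.
(B, R, I): Agent 1 can switch to A (4 → 6). Not NE.
(B, R, O): Agent 1 can switch to C (3 → 8). Not NE.
(C, L, I): Agent 1 can switch to A (6 → 8). Not NE.
(C, L, O): Agent 3 can switch to I (2 → 6). Not NE.
(The remaining 2 profiles each have a profitable deviation by the same check.)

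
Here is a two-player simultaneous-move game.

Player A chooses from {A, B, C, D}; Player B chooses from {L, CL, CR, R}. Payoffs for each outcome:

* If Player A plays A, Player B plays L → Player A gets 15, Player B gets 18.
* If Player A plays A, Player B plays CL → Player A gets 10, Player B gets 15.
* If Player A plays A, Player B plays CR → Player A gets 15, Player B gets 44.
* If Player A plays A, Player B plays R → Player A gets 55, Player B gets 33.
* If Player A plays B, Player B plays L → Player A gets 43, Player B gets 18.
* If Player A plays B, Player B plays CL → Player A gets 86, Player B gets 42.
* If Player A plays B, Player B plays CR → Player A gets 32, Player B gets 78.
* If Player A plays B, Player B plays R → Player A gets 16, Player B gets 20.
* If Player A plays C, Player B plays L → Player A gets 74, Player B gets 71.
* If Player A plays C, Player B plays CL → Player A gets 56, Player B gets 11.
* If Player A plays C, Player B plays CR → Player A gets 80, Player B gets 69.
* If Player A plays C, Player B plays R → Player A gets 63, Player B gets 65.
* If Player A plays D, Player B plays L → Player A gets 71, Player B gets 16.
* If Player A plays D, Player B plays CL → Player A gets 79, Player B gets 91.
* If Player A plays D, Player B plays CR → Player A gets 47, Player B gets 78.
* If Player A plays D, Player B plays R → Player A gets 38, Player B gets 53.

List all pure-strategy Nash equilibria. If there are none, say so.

Player A against L: payoffs 15, 43, 74, 71 → best response C.
Player A against CL: payoffs 10, 86, 56, 79 → best response B.
Player A against CR: payoffs 15, 32, 80, 47 → best response C.
Player A against R: payoffs 55, 16, 63, 38 → best response C.
Player B against A: payoffs 18, 15, 44, 33 → best response CR.
Player B against B: payoffs 18, 42, 78, 20 → best response CR.
Player B against C: payoffs 71, 11, 69, 65 → best response L.
Player B against D: payoffs 16, 91, 78, 53 → best response CL.
Mutual best responses: (C, L).

Pure NE: (C, L)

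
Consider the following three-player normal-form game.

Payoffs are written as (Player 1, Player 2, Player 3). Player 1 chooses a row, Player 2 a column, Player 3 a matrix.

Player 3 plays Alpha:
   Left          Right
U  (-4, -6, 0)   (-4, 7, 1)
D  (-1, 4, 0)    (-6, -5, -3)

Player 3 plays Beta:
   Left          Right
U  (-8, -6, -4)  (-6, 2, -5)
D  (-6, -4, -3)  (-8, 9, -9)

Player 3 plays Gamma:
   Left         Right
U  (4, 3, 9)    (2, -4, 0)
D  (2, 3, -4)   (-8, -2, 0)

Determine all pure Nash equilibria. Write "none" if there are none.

Check each profile: it is a Nash equilibrium iff no player can strictly gain by switching unilaterally.
(U, Left, Alpha): Player 1 can switch to D (-4 → -1). Not NE.
(U, Left, Beta): Player 1 can switch to D (-8 → -6). Not NE.
(U, Left, Gamma): Player 1 gets 4, best alternative 2; Player 2 gets 3, best alternative -4; Player 3 gets 9, best alternative 0. No profitable deviation — NE.
(U, Right, Alpha): Player 1 gets -4, best alternative -6; Player 2 gets 7, best alternative -6; Player 3 gets 1, best alternative 0. No profitable deviation — NE.
(U, Right, Beta): Player 3 can switch to Alpha (-5 → 1). Not NE.
(U, Right, Gamma): Player 2 can switch to Left (-4 → 3). Not NE.
(D, Left, Alpha): Player 1 gets -1, best alternative -4; Player 2 gets 4, best alternative -5; Player 3 gets 0, best alternative -3. No profitable deviation — NE.
(D, Left, Beta): Player 2 can switch to Right (-4 → 9). Not NE.
(D, Left, Gamma): Player 1 can switch to U (2 → 4). Not NE.
(D, Right, Alpha): Player 1 can switch to U (-6 → -4). Not NE.
(D, Right, Beta): Player 1 can switch to U (-8 → -6). Not NE.
(The remaining 1 profile has a profitable deviation by the same check.)

(U, Left, Gamma); (U, Right, Alpha); (D, Left, Alpha)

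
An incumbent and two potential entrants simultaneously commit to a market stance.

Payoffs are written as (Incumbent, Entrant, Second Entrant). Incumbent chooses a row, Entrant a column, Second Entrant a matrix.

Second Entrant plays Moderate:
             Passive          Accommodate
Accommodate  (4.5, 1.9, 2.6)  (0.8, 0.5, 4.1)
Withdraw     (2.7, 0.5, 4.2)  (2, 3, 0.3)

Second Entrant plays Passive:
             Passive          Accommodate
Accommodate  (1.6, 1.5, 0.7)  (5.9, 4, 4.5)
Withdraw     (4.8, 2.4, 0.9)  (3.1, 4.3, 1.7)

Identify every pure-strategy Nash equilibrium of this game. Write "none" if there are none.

Pure-strategy Nash equilibria: (Accommodate, Passive, Moderate), (Accommodate, Accommodate, Passive)

(Accommodate, Passive, Moderate): Incumbent gets 4.5, best alternative 2.7; Entrant gets 1.9, best alternative 0.5; Second Entrant gets 2.6, best alternative 0.7. No profitable deviation — NE.
(Accommodate, Passive, Passive): Incumbent can switch to Withdraw (1.6 → 4.8). Not NE.
(Accommodate, Accommodate, Moderate): Incumbent can switch to Withdraw (0.8 → 2). Not NE.
(Accommodate, Accommodate, Passive): Incumbent gets 5.9, best alternative 3.1; Entrant gets 4, best alternative 1.5; Second Entrant gets 4.5, best alternative 4.1. No profitable deviation — NE.
(Withdraw, Passive, Moderate): Incumbent can switch to Accommodate (2.7 → 4.5). Not NE.
(Withdraw, Passive, Passive): Entrant can switch to Accommodate (2.4 → 4.3). Not NE.
(Withdraw, Accommodate, Moderate): Second Entrant can switch to Passive (0.3 → 1.7). Not NE.
(Withdraw, Accommodate, Passive): Incumbent can switch to Accommodate (3.1 → 5.9). Not NE.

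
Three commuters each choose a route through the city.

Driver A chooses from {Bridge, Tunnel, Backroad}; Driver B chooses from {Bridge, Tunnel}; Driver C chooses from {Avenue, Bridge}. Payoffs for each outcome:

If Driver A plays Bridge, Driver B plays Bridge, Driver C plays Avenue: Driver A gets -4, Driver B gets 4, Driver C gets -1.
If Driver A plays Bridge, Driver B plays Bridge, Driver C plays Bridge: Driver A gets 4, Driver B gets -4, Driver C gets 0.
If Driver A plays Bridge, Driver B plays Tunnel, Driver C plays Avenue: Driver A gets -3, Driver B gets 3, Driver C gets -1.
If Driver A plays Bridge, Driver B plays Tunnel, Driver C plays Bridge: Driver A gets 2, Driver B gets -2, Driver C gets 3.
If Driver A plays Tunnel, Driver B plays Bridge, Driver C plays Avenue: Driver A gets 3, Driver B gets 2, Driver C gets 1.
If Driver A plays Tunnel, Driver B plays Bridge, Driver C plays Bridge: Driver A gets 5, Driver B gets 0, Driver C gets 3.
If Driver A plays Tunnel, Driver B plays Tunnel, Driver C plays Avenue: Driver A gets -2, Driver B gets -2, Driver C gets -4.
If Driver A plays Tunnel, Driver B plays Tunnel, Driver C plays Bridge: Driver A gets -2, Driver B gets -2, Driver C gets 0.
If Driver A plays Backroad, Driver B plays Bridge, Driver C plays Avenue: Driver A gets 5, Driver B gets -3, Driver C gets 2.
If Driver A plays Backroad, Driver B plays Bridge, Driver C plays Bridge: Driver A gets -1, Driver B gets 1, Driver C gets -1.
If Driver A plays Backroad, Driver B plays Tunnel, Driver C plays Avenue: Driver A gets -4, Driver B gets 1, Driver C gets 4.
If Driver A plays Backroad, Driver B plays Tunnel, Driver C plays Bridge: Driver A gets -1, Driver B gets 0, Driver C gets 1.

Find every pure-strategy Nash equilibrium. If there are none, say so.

For each strategy profile, look for a profitable unilateral deviation.
(Bridge, Bridge, Avenue): Driver A can switch to Tunnel (-4 → 3). Not NE.
(Bridge, Bridge, Bridge): Driver A can switch to Tunnel (4 → 5). Not NE.
(Bridge, Tunnel, Avenue): Driver A can switch to Tunnel (-3 → -2). Not NE.
(Bridge, Tunnel, Bridge): Driver A gets 2, best alternative -1; Driver B gets -2, best alternative -4; Driver C gets 3, best alternative -1. No profitable deviation — NE.
(Tunnel, Bridge, Avenue): Driver A can switch to Backroad (3 → 5). Not NE.
(Tunnel, Bridge, Bridge): Driver A gets 5, best alternative 4; Driver B gets 0, best alternative -2; Driver C gets 3, best alternative 1. No profitable deviation — NE.
(Tunnel, Tunnel, Avenue): Driver B can switch to Bridge (-2 → 2). Not NE.
(Tunnel, Tunnel, Bridge): Driver A can switch to Bridge (-2 → 2). Not NE.
(Backroad, Bridge, Avenue): Driver B can switch to Tunnel (-3 → 1). Not NE.
(Backroad, Bridge, Bridge): Driver A can switch to Bridge (-1 → 4). Not NE.
(Backroad, Tunnel, Avenue): Driver A can switch to Bridge (-4 → -3). Not NE.
(Backroad, Tunnel, Bridge): Driver A can switch to Bridge (-1 → 2). Not NE.

(Bridge, Tunnel, Bridge); (Tunnel, Bridge, Bridge)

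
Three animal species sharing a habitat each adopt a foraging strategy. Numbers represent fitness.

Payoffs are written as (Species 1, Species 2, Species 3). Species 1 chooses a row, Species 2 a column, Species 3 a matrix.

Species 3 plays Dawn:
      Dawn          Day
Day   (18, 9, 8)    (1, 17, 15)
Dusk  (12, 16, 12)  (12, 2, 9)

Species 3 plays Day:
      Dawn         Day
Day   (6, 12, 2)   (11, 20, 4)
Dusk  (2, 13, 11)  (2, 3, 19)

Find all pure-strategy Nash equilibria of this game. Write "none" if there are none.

Species 1 against (Dawn, Dawn): payoffs 18, 12 → best response Day.
Species 1 against (Dawn, Day): payoffs 6, 2 → best response Day.
Species 1 against (Day, Dawn): payoffs 1, 12 → best response Dusk.
Species 1 against (Day, Day): payoffs 11, 2 → best response Day.
Species 2 against (Day, Dawn): payoffs 9, 17 → best response Day.
Species 2 against (Day, Day): payoffs 12, 20 → best response Day.
Species 2 against (Dusk, Dawn): payoffs 16, 2 → best response Dawn.
Species 2 against (Dusk, Day): payoffs 13, 3 → best response Dawn.
Species 3 against (Day, Dawn): payoffs 8, 2 → best response Dawn.
Species 3 against (Day, Day): payoffs 15, 4 → best response Dawn.
Species 3 against (Dusk, Dawn): payoffs 12, 11 → best response Dawn.
Species 3 against (Dusk, Day): payoffs 9, 19 → best response Day.
No profile is a mutual best response for all players.

No pure-strategy Nash equilibrium.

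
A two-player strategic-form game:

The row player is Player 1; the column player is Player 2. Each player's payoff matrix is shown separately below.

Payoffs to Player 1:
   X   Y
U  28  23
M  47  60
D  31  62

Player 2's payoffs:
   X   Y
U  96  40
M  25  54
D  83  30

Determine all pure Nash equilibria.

No pure-strategy Nash equilibrium.

For each player, find the best response to each opponent profile; mutual best responses are the pure NE.
Player 1 against X: payoffs 28, 47, 31 → best response M.
Player 1 against Y: payoffs 23, 60, 62 → best response D.
Player 2 against U: payoffs 96, 40 → best response X.
Player 2 against M: payoffs 25, 54 → best response Y.
Player 2 against D: payoffs 83, 30 → best response X.
No profile is a mutual best response for all players.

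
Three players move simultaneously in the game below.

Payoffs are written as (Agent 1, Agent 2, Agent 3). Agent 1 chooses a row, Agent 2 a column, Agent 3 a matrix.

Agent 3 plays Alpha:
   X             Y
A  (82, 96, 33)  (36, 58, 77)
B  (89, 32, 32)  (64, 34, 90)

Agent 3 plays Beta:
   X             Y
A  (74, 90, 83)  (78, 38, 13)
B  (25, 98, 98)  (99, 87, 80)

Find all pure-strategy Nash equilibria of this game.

Pure-strategy Nash equilibria: (A, X, Beta), (B, Y, Alpha)

Agent 1 against (X, Alpha): payoffs 82, 89 → best response B.
Agent 1 against (X, Beta): payoffs 74, 25 → best response A.
Agent 1 against (Y, Alpha): payoffs 36, 64 → best response B.
Agent 1 against (Y, Beta): payoffs 78, 99 → best response B.
Agent 2 against (A, Alpha): payoffs 96, 58 → best response X.
Agent 2 against (A, Beta): payoffs 90, 38 → best response X.
Agent 2 against (B, Alpha): payoffs 32, 34 → best response Y.
Agent 2 against (B, Beta): payoffs 98, 87 → best response X.
Agent 3 against (A, X): payoffs 33, 83 → best response Beta.
Agent 3 against (A, Y): payoffs 77, 13 → best response Alpha.
Agent 3 against (B, X): payoffs 32, 98 → best response Beta.
Agent 3 against (B, Y): payoffs 90, 80 → best response Alpha.
Mutual best responses: (A, X, Beta); (B, Y, Alpha).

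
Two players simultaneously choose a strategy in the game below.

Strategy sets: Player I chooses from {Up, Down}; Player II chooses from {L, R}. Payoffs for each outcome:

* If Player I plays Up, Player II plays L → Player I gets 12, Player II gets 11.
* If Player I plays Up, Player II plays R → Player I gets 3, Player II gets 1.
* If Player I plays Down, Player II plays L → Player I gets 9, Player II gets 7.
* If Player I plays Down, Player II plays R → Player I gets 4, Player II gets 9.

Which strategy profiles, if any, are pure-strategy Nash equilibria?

(Up, L): Player I gets 12, best alternative 9; Player II gets 11, best alternative 1. No profitable deviation — NE.
(Up, R): Player I can switch to Down (3 → 4). Not NE.
(Down, L): Player I can switch to Up (9 → 12). Not NE.
(Down, R): Player I gets 4, best alternative 3; Player II gets 9, best alternative 7. No profitable deviation — NE.

(Up, L) and (Down, R)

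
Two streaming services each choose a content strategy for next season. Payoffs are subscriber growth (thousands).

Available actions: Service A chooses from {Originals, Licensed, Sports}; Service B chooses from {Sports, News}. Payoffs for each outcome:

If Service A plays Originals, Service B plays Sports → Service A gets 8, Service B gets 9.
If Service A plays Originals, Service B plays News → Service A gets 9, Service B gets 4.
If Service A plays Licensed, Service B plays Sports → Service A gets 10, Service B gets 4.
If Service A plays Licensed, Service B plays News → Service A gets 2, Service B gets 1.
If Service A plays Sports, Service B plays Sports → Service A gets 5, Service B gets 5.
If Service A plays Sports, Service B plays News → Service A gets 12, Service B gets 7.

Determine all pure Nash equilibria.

(Originals, Sports): Service A can switch to Licensed (8 → 10). Not NE.
(Originals, News): Service A can switch to Sports (9 → 12). Not NE.
(Licensed, Sports): Service A gets 10, best alternative 8; Service B gets 4, best alternative 1. No profitable deviation — NE.
(Licensed, News): Service A can switch to Originals (2 → 9). Not NE.
(Sports, Sports): Service A can switch to Originals (5 → 8). Not NE.
(Sports, News): Service A gets 12, best alternative 9; Service B gets 7, best alternative 5. No profitable deviation — NE.

(Licensed, Sports); (Sports, News)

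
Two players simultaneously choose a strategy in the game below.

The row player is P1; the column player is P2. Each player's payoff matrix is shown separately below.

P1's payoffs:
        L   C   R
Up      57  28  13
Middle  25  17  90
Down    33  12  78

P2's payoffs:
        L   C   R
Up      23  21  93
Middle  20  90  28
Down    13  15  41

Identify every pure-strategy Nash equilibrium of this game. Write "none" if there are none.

(Up, L): P2 can switch to R (23 → 93). Not NE.
(Up, C): P2 can switch to L (21 → 23). Not NE.
(Up, R): P1 can switch to Middle (13 → 90). Not NE.
(Middle, L): P1 can switch to Up (25 → 57). Not NE.
(Middle, C): P1 can switch to Up (17 → 28). Not NE.
(Middle, R): P2 can switch to C (28 → 90). Not NE.
(Down, L): P1 can switch to Up (33 → 57). Not NE.
(Down, C): P1 can switch to Up (12 → 28). Not NE.
(The remaining 1 profile has a profitable deviation by the same check.)

none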